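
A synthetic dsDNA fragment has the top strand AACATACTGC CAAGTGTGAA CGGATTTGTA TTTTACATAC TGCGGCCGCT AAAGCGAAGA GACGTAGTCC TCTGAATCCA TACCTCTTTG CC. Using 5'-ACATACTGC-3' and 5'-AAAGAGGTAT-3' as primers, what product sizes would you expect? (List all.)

88 bp, 55 bp

The forward primer ACATACTGC matches the top strand at positions 2–10, 35–43.
The reverse primer's reverse complement is ATACCTCTTT, matching at positions 80–89.
Each forward site pairs with the reverse site to give a product ending at position 89: sizes 88, 55 bp.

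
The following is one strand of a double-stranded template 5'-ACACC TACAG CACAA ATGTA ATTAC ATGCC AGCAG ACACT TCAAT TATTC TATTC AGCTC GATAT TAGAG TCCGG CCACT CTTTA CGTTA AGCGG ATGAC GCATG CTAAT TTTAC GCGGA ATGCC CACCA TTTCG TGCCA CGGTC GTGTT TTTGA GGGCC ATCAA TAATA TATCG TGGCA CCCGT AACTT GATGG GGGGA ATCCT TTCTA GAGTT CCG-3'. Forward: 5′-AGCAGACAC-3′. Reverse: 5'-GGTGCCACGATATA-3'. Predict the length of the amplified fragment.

The forward primer matches the template at positions 31–39.
The reverse primer's reverse complement is TATATCGTGGCACC, which matches the template at positions 169–182.
Product length = (reverse-primer end) − (forward-primer start) + 1 = 182 − 31 + 1 = 152 bp.

152 bp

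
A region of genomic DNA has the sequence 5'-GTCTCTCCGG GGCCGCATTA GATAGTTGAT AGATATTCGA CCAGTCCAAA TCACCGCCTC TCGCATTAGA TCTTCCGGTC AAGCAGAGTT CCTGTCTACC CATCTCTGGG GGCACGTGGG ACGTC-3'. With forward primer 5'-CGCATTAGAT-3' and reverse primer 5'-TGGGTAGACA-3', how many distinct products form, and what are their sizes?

Two products: 89 bp, 41 bp

The forward primer CGCATTAGAT matches the top strand at positions 14–23, 62–71.
The reverse primer's reverse complement is TGTCTACCCA, matching at positions 93–102.
Each forward site pairs with the reverse site to give a product ending at position 102: sizes 89, 41 bp.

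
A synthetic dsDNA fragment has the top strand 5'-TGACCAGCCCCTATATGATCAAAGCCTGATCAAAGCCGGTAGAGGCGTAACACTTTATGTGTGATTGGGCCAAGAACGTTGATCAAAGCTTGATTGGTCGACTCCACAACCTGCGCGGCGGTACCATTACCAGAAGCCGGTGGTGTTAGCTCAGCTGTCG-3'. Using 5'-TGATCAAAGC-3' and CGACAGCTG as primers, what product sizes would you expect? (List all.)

145 bp, 134 bp, 81 bp

The forward primer TGATCAAAGC matches the top strand at positions 16–25, 27–36, 80–89.
The reverse primer's reverse complement is CAGCTGTCG, matching at positions 152–160.
Each forward site pairs with the reverse site to give a product ending at position 160: sizes 145, 134, 81 bp.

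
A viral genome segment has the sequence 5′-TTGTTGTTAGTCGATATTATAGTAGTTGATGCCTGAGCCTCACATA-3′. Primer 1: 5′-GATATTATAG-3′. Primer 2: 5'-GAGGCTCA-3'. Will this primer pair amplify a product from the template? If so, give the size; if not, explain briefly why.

Yes — a 29 bp product.

Primer 1 (GATATTATAG) matches the top strand at positions 13–22; it acts as a forward primer.
Primer 2's reverse complement is TGAGCCTC, matching the top strand at positions 34–41; it acts as a reverse primer.
The 3' ends face each other across positions 13–41, giving a 29 bp product.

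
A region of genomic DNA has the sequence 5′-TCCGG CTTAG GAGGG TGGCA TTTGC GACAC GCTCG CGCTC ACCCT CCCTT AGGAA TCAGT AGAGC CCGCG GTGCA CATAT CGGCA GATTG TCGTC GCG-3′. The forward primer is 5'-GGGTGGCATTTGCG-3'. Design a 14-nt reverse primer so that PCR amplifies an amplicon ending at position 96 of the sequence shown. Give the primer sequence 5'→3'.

The forward primer binds at positions 13–26; the product's 3' end on the top strand is position 96.
The reverse primer anneals to the top strand over positions 83–96, i.e. to GCAGATTGTCGTCG.
Its sequence written 5'→3' is the reverse complement: CGACGACAATCTGC.

5'-CGACGACAATCTGC-3'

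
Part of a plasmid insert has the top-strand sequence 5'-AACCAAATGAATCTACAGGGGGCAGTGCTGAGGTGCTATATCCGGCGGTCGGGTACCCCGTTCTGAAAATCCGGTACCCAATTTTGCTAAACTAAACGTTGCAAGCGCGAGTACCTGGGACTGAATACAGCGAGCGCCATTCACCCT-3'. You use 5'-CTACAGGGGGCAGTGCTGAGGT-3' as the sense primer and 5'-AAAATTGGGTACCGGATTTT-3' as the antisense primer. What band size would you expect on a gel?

The forward primer matches the template at positions 13–34.
Taking the reverse complement of AAAATTGGGTACCGGATTTT gives AAAATCCGGTACCCAATTTT, found at positions 66–85 on the template; the primer anneals here to the top strand with its 3' end pointing upstream.
The product runs from position 13 to position 85, so its length is 85 − 13 + 1 = 73 bp.

73 bp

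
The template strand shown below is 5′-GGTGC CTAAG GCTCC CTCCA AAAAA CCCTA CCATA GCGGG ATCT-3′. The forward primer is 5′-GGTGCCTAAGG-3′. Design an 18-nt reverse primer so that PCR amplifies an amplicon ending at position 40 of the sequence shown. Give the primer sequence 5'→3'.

The forward primer binds at positions 1–11; the product's 3' end on the top strand is position 40.
The reverse primer anneals to the top strand over positions 23–40, i.e. to AAACCCTACCATAGCGGG.
Its sequence written 5'→3' is the reverse complement: CCCGCTATGGTAGGGTTT.

5'-CCCGCTATGGTAGGGTTT-3'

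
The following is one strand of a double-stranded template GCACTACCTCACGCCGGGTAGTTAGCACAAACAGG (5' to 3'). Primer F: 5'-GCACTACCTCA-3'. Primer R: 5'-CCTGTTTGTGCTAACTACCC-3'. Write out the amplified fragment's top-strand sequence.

5'-GCACTACCTCACGCCGGGTAGTTAGCACAAACAGG-3'

The forward primer matches the template at positions 1–11.
Taking the reverse complement of CCTGTTTGTGCTAACTACCC gives GGGTAGTTAGCACAAACAGG, found at positions 16–35 on the template; the primer anneals here to the top strand with its 3' end pointing upstream.
The product is the template from position 1 through 35 (35 bp).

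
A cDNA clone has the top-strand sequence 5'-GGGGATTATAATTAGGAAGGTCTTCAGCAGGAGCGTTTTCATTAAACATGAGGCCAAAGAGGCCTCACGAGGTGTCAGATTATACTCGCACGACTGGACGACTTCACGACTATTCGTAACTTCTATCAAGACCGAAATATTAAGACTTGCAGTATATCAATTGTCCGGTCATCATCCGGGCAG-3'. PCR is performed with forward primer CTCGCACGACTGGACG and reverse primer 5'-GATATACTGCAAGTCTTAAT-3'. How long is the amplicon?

Forward primer CTCGCACGACTGGACG is found on the top strand at positions 85–100.
The reverse primer's reverse complement is ATTAAGACTTGCAGTATATC, which matches the template at positions 139–158.
Amplicon spans positions 85–158: 74 bp.

74 bp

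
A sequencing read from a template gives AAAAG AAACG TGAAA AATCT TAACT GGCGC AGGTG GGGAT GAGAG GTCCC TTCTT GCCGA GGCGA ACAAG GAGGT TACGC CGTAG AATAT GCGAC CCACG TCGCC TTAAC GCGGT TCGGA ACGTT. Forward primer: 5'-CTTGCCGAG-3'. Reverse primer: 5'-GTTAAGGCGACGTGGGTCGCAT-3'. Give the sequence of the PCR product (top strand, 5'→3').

5'-CTTGCCGAGGCGAACAAGGAGGTTACGCCGTAGAATATGCGACCCACGTCGCCTTAAC-3'

Scanning the template, CTTGCCGAG occurs at positions 53–61; this primer anneals to the bottom strand there with its 3' end pointing downstream.
Taking the reverse complement of GTTAAGGCGACGTGGGTCGCAT gives ATGCGACCCACGTCGCCTTAAC, found at positions 89–110 on the template; the primer anneals here to the top strand with its 3' end pointing upstream.
The product is the template from position 53 through 110 (58 bp).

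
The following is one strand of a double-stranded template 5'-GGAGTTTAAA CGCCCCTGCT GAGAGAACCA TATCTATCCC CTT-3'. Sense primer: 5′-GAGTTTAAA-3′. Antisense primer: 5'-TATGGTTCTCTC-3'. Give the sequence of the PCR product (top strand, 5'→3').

Forward primer GAGTTTAAA is found on the top strand at positions 2–10.
Taking the reverse complement of TATGGTTCTCTC gives GAGAGAACCATA, found at positions 21–32 on the template; the primer anneals here to the top strand with its 3' end pointing upstream.
The product is the template from position 2 through 32 (31 bp).

5'-GAGTTTAAACGCCCCTGCTGAGAGAACCATA-3'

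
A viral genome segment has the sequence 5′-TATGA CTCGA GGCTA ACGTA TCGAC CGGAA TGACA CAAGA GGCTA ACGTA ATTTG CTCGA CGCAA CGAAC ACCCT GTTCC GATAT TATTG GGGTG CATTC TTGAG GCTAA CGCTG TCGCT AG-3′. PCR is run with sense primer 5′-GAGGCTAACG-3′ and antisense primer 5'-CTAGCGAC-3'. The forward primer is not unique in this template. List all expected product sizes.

The forward primer GAGGCTAACG matches the top strand at positions 9–18, 39–48, 103–112.
The reverse primer's reverse complement is GTCGCTAG, matching at positions 115–122.
Each forward site pairs with the reverse site to give a product ending at position 122: sizes 114, 84, 20 bp.

114 bp, 84 bp, 20 bp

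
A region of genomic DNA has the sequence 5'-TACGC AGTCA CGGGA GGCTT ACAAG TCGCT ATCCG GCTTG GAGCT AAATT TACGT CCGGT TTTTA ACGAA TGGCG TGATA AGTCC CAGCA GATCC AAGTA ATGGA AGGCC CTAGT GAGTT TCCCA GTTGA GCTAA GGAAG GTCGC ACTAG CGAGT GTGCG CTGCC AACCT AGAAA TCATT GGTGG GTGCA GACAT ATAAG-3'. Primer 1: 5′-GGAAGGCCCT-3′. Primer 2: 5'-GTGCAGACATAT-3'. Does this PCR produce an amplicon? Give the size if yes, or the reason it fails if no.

No product — both primers anneal to the same strand and extend in the same direction.

Primer 1 (GGAAGGCCCT) matches the top strand at positions 103–112 (3' end points downstream).
Primer 2 (GTGCAGACATAT) also matches the top strand directly, at positions 186–197 — its reverse complement ATATGTCTGCAC is not present.
Both primers anneal to the bottom strand with 3' ends pointing the same way, so neither can prime synthesis back toward the other.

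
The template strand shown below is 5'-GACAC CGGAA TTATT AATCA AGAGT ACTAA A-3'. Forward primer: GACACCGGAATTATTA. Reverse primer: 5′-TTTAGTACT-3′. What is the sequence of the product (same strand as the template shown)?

Scanning the template, GACACCGGAATTATTA occurs at positions 1–16; this primer anneals to the bottom strand there with its 3' end pointing downstream.
The reverse primer's reverse complement is AGTACTAAA, which matches the template at positions 23–31.
The product is the template from position 1 through 31 (31 bp).

5'-GACACCGGAATTATTAATCAAGAGTACTAAA-3'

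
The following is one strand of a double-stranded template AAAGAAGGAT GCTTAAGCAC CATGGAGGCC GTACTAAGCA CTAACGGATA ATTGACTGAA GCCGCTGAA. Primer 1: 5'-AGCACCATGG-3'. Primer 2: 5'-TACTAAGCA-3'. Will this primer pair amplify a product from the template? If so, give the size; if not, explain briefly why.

Primer 1 (AGCACCATGG) matches the top strand at positions 16–25 (3' end points downstream).
Primer 2 (TACTAAGCA) also matches the top strand directly, at positions 32–40 — its reverse complement TGCTTAGTA is not present.
Both primers anneal to the bottom strand with 3' ends pointing the same way, so neither can prime synthesis back toward the other.

No product — both primers anneal to the same strand and extend in the same direction.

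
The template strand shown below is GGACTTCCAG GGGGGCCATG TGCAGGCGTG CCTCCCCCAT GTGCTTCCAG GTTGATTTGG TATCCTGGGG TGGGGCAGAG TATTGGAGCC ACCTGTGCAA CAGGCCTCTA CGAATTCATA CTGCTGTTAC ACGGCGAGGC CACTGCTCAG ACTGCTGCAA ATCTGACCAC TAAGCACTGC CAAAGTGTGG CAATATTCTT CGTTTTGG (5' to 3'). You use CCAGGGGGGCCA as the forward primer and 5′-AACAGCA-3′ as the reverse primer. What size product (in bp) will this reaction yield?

Scanning the template, CCAGGGGGGCCA occurs at positions 7–18; this primer anneals to the bottom strand there with its 3' end pointing downstream.
The reverse primer's reverse complement is TGCTGTT, which matches the template at positions 122–128.
Amplicon spans positions 7–128: 122 bp.

122 bp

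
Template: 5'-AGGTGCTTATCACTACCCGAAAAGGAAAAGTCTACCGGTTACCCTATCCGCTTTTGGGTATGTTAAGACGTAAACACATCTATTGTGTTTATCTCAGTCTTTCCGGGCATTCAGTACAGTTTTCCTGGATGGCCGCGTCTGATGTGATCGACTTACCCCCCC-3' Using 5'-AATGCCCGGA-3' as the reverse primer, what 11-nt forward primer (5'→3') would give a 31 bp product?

The reverse primer's reverse complement TCCGGGCATT matches the template at positions 102–111, so the product ends at position 111.
A 31 bp product then starts at position 111 − 31 + 1 = 81.
The forward primer is identical to the top strand there: TATTGTGTTTA.

5'-TATTGTGTTTA-3'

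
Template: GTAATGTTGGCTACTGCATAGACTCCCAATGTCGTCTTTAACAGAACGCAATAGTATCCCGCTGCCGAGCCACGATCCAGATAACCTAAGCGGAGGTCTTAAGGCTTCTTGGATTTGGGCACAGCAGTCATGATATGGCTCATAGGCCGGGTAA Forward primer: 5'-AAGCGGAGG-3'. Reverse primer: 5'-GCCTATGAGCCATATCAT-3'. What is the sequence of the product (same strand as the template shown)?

The forward primer matches the template at positions 88–96.
Taking the reverse complement of GCCTATGAGCCATATCAT gives ATGATATGGCTCATAGGC, found at positions 130–147 on the template; the primer anneals here to the top strand with its 3' end pointing upstream.
The product is the template from position 88 through 147 (60 bp).

5'-AAGCGGAGGTCTTAAGGCTTCTTGGATTTGGGCACAGCAGTCATGATATGGCTCATAGGC-3'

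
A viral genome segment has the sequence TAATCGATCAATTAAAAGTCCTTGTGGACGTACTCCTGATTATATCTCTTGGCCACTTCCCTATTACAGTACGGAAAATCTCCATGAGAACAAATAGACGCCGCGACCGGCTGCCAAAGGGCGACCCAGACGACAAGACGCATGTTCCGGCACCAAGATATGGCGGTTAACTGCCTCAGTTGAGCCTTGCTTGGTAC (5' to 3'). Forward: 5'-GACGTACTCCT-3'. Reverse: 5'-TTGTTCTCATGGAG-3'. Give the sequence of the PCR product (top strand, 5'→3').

Forward primer GACGTACTCCT is found on the top strand at positions 27–37.
Reverse complement of the reverse primer: CTCCATGAGAACAA. This occurs on the top strand at positions 80–93.
The product is the template from position 27 through 93 (67 bp).

5'-GACGTACTCCTGATTATATCTCTTGGCCACTTCCCTATTACAGTACGGAAAATCTCCATGAGAACAA-3'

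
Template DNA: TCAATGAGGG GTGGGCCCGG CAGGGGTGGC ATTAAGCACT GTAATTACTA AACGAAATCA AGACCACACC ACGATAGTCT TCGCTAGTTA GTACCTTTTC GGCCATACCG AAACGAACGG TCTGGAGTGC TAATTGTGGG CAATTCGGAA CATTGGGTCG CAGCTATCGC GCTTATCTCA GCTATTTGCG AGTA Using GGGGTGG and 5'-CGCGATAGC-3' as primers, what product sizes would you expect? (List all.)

164 bp, 149 bp

The forward primer GGGGTGG matches the top strand at positions 8–14, 23–29.
The reverse primer's reverse complement is GCTATCGCG, matching at positions 163–171.
Each forward site pairs with the reverse site to give a product ending at position 171: sizes 164, 149 bp.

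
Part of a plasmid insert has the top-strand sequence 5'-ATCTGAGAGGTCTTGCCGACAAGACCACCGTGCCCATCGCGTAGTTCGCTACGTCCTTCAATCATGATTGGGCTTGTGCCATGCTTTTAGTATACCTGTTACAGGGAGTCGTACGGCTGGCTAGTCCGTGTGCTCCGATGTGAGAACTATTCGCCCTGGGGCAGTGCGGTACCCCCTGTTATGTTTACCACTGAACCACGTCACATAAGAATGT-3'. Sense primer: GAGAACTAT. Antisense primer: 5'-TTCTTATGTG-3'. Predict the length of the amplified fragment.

70 bp

The forward primer matches the template at positions 142–150.
The reverse primer's reverse complement is CACATAAGAA, which matches the template at positions 202–211.
The product runs from position 142 to position 211, so its length is 211 − 142 + 1 = 70 bp.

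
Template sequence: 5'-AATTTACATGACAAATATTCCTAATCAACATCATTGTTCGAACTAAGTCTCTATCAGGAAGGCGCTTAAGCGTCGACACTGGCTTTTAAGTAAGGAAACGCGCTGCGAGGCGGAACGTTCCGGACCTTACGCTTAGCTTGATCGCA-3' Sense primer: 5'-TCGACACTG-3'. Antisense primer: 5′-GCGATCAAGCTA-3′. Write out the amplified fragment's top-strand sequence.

The forward primer matches the template at positions 73–81.
Reverse complement of the reverse primer: TAGCTTGATCGC. This occurs on the top strand at positions 134–145.
The product is the template from position 73 through 145 (73 bp).

5'-TCGACACTGGCTTTTAAGTAAGGAAACGCGCTGCGAGGCGGAACGTTCCGGACCTTACGCTTAGCTTGATCGC-3'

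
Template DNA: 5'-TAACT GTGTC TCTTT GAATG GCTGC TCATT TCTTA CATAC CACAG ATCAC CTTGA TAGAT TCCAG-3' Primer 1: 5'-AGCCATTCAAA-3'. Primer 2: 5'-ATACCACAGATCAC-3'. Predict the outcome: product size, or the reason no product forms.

Primer 1 (AGCCATTCAAA) has reverse complement TTTGAATGGCT, which matches the top strand at positions 13–23; primer 1 anneals to the top strand there with its 3' end pointing upstream toward position 13.
Primer 2 (ATACCACAGATCAC) matches the top strand directly at positions 37–50; it anneals to the bottom strand with its 3' end pointing downstream toward position 50.
The 3' ends diverge (primer 1 extends toward position 1, primer 2 toward position 65), so the primers never converge on a shared product.

No product — the primers' 3' ends point away from each other.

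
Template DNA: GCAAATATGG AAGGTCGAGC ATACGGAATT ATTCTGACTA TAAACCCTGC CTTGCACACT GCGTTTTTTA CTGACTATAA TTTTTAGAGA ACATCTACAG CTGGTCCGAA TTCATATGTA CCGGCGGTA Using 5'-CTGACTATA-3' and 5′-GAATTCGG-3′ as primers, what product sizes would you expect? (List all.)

The forward primer CTGACTATA matches the top strand at positions 34–42, 71–79.
The reverse primer's reverse complement is CCGAATTC, matching at positions 106–113.
Each forward site pairs with the reverse site to give a product ending at position 113: sizes 80, 43 bp.

80 bp, 43 bp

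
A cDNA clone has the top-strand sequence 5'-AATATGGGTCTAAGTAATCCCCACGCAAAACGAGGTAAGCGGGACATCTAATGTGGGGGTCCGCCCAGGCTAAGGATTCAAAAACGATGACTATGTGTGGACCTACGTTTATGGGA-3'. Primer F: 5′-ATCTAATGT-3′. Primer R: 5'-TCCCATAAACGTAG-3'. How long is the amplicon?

71 bp

Forward primer ATCTAATGT is found on the top strand at positions 46–54.
The reverse primer's reverse complement is CTACGTTTATGGGA, which matches the template at positions 103–116.
Amplicon spans positions 46–116: 71 bp.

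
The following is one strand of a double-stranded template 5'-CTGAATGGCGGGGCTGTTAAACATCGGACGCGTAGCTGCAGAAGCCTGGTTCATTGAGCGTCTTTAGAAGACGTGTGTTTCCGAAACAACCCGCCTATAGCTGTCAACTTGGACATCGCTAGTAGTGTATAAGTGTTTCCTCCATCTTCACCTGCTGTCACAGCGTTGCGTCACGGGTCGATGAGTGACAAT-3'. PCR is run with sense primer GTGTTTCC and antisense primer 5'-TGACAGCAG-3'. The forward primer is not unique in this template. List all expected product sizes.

The forward primer GTGTTTCC matches the top strand at positions 75–82, 133–140.
The reverse primer's reverse complement is CTGCTGTCA, matching at positions 152–160.
Each forward site pairs with the reverse site to give a product ending at position 160: sizes 86, 28 bp.

86 bp, 28 bp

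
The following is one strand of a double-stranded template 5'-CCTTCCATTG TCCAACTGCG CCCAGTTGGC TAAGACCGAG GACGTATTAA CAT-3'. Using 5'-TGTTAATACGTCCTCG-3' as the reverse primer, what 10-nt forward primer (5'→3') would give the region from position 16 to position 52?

5'-CTGCGCCCAG-3'

The reverse primer's reverse complement CGAGGACGTATTAACA matches the template at positions 37–52; the product starts at position 16.
The forward primer is identical to the top strand over positions 16–25: CTGCGCCCAG.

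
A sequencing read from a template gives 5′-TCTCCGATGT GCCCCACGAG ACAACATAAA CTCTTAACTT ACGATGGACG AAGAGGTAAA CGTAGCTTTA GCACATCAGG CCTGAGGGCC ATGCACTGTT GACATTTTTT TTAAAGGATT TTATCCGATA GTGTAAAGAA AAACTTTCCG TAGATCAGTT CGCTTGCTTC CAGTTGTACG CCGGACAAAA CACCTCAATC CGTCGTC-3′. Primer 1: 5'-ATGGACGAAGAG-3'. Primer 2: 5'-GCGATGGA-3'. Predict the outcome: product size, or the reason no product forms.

No product — primer 2 has no binding site in the template.

Primer 2 (GCGATGGA) does not match the top strand, and its reverse complement TCCATCGC does not match either.
With no annealing site for primer 2, no amplification occurs.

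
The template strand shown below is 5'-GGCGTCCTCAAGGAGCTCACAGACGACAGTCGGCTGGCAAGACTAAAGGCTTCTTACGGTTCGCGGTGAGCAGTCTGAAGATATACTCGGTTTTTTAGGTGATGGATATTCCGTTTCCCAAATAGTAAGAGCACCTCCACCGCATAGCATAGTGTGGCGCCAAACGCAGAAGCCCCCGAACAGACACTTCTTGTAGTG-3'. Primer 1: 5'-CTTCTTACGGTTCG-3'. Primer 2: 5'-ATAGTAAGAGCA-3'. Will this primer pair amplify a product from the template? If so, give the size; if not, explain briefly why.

Primer 1 (CTTCTTACGGTTCG) matches the top strand at positions 50–63 (3' end points downstream).
Primer 2 (ATAGTAAGAGCA) also matches the top strand directly, at positions 122–133 — its reverse complement TGCTCTTACTAT is not present.
Both primers anneal to the bottom strand with 3' ends pointing the same way, so neither can prime synthesis back toward the other.

No product — both primers anneal to the same strand and extend in the same direction.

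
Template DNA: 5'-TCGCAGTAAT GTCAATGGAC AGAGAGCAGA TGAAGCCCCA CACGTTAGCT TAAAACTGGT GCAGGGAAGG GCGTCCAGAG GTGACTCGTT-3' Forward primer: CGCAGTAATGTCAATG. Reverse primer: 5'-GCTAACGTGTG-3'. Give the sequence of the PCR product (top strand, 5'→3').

Forward primer CGCAGTAATGTCAATG is found on the top strand at positions 2–17.
Reverse complement of the reverse primer: CACACGTTAGC. This occurs on the top strand at positions 39–49.
The product is the template from position 2 through 49 (48 bp).

5'-CGCAGTAATGTCAATGGACAGAGAGCAGATGAAGCCCCACACGTTAGC-3'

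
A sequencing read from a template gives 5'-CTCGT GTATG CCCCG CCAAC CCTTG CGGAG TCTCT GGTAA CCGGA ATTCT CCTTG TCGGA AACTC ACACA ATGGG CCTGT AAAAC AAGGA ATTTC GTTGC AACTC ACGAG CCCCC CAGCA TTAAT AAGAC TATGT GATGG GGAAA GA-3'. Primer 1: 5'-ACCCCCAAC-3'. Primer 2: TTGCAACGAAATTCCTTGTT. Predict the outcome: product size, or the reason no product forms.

Primer 1 (ACCCCCAAC) does not match the top strand, and its reverse complement GTTGGGGGT does not match either.
With no annealing site for primer 1, no amplification occurs.

No product — primer 1 has no binding site in the template.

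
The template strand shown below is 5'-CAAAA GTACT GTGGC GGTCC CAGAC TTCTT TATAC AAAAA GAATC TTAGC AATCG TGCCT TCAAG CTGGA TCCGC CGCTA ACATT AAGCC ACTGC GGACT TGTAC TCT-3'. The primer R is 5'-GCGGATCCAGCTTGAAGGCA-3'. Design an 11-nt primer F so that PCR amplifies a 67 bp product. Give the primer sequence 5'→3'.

5'-CTGTGGCGGTC-3'

The reverse primer's reverse complement TGCCTTCAAGCTGGATCCGC matches the template at positions 56–75, so the product ends at position 75.
A 67 bp product then starts at position 75 − 67 + 1 = 9.
The forward primer is identical to the top strand there: CTGTGGCGGTC.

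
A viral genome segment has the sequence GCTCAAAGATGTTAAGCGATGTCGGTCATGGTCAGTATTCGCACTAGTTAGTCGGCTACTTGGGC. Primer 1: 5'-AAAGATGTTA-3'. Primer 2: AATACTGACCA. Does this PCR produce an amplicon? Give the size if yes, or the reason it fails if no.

Primer 1 (AAAGATGTTA) matches the top strand at positions 5–14; it acts as a forward primer.
Primer 2's reverse complement is TGGTCAGTATT, matching the top strand at positions 29–39; it acts as a reverse primer.
The 3' ends face each other across positions 5–39, giving a 35 bp product.

Yes — a 35 bp product.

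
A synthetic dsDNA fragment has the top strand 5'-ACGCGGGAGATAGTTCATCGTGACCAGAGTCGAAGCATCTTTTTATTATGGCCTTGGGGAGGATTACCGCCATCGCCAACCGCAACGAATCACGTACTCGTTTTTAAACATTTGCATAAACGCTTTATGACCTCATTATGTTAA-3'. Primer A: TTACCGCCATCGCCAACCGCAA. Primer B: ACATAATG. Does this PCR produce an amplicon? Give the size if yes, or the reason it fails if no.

Primer A (TTACCGCCATCGCCAACCGCAA) matches the top strand at positions 64–85; it acts as a forward primer.
Primer B's reverse complement is CATTATGT, matching the top strand at positions 134–141; it acts as a reverse primer.
The 3' ends face each other across positions 64–141, giving a 78 bp product.

Yes — a 78 bp product.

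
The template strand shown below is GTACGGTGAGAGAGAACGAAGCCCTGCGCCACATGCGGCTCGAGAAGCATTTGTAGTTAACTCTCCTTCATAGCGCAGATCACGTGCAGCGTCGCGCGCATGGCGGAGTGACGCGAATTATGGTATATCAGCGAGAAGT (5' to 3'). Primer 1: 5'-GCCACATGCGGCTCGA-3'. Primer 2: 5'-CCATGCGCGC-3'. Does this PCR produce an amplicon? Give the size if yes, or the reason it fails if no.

Primer 1 (GCCACATGCGGCTCGA) matches the top strand at positions 28–43; it acts as a forward primer.
Primer 2's reverse complement is GCGCGCATGG, matching the top strand at positions 94–103; it acts as a reverse primer.
The 3' ends face each other across positions 28–103, giving a 76 bp product.

Yes — a 76 bp product.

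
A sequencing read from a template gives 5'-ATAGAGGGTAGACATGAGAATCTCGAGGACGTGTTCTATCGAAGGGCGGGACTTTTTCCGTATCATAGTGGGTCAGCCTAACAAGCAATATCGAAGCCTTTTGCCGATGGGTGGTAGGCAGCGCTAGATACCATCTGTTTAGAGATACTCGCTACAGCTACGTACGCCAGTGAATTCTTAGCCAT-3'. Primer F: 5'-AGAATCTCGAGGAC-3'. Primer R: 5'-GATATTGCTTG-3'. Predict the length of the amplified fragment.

Forward primer AGAATCTCGAGGAC is found on the top strand at positions 17–30.
Reverse complement of the reverse primer: CAAGCAATATC. This occurs on the top strand at positions 82–92.
Product length = (reverse-primer end) − (forward-primer start) + 1 = 92 − 17 + 1 = 76 bp.

76 bp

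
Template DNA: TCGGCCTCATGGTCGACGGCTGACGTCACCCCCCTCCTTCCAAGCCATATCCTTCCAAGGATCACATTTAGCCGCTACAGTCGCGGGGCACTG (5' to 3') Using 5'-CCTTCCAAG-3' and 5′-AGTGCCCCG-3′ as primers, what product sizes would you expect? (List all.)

57 bp, 42 bp

The forward primer CCTTCCAAG matches the top strand at positions 36–44, 51–59.
The reverse primer's reverse complement is CGGGGCACT, matching at positions 84–92.
Each forward site pairs with the reverse site to give a product ending at position 92: sizes 57, 42 bp.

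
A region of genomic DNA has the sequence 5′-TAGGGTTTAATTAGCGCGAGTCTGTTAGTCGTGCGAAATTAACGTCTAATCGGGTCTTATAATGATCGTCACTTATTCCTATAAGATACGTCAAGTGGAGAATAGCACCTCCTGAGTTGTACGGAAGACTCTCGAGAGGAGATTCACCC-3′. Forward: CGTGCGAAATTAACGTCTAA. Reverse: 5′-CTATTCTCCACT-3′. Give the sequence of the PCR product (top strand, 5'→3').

Forward primer CGTGCGAAATTAACGTCTAA is found on the top strand at positions 30–49.
Taking the reverse complement of CTATTCTCCACT gives AGTGGAGAATAG, found at positions 94–105 on the template; the primer anneals here to the top strand with its 3' end pointing upstream.
The product is the template from position 30 through 105 (76 bp).

5'-CGTGCGAAATTAACGTCTAATCGGGTCTTATAATGATCGTCACTTATTCCTATAAGATACGTCAAGTGGAGAATAG-3'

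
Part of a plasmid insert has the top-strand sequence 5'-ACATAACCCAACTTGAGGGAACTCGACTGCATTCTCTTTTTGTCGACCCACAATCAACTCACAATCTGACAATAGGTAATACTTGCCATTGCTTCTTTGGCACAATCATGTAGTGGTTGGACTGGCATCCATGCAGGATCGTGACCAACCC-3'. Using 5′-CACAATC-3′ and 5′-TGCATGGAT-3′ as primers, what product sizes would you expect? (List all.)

87 bp, 76 bp, 35 bp

The forward primer CACAATC matches the top strand at positions 49–55, 60–66, 101–107.
The reverse primer's reverse complement is ATCCATGCA, matching at positions 127–135.
Each forward site pairs with the reverse site to give a product ending at position 135: sizes 87, 76, 35 bp.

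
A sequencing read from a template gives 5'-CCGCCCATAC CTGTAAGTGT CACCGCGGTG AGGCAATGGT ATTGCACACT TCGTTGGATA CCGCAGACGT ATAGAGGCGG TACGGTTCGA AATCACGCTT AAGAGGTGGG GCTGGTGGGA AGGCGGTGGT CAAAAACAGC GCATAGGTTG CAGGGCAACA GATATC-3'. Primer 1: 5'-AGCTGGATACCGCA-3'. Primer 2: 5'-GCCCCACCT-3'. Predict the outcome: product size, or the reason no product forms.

No product — primer 1 has no binding site in the template.

Primer 1 (AGCTGGATACCGCA) does not match the top strand, and its reverse complement TGCGGTATCCAGCT does not match either.
With no annealing site for primer 1, no amplification occurs.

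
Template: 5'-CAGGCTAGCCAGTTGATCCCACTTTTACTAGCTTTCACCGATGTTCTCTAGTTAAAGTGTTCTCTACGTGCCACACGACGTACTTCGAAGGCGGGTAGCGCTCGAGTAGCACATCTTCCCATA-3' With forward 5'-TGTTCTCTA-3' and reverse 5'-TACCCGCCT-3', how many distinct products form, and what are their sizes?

Two products: 56 bp, 40 bp

The forward primer TGTTCTCTA matches the top strand at positions 42–50, 58–66.
The reverse primer's reverse complement is AGGCGGGTA, matching at positions 89–97.
Each forward site pairs with the reverse site to give a product ending at position 97: sizes 56, 40 bp.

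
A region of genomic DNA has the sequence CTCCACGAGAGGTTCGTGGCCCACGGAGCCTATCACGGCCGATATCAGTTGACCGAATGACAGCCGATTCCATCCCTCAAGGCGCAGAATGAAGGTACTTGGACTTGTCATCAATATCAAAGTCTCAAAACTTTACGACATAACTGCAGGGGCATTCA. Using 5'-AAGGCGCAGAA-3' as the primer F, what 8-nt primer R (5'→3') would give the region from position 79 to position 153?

5'-GCCCCTGC-3'

The product's 3' end on the top strand is position 153.
The reverse primer anneals to the top strand over positions 146–153, i.e. to GCAGGGGC.
Its sequence written 5'→3' is the reverse complement: GCCCCTGC.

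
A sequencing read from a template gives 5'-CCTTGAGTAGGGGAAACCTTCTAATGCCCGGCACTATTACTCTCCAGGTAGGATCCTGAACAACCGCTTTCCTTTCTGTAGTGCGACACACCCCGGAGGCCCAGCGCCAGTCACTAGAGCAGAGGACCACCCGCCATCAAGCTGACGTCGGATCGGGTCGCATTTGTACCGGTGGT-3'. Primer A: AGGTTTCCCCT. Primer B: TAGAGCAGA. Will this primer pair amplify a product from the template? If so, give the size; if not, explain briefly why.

Primer A (AGGTTTCCCCT) has reverse complement AGGGGAAACCT, which matches the top strand at positions 9–19; primer A anneals to the top strand there with its 3' end pointing upstream toward position 9.
Primer B (TAGAGCAGA) matches the top strand directly at positions 115–123; it anneals to the bottom strand with its 3' end pointing downstream toward position 123.
The 3' ends diverge (primer A extends toward position 1, primer B toward position 176), so the primers never converge on a shared product.

No product — the primers' 3' ends point away from each other.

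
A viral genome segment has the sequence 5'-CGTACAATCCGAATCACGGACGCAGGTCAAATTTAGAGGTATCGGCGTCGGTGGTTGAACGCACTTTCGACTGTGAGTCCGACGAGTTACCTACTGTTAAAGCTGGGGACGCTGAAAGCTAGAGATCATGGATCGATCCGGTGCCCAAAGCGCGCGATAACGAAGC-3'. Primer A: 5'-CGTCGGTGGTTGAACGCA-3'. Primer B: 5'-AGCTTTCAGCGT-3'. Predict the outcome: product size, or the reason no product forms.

Yes — a 75 bp product.

Primer A (CGTCGGTGGTTGAACGCA) matches the top strand at positions 46–63; it acts as a forward primer.
Primer B's reverse complement is ACGCTGAAAGCT, matching the top strand at positions 109–120; it acts as a reverse primer.
The 3' ends face each other across positions 46–120, giving a 75 bp product.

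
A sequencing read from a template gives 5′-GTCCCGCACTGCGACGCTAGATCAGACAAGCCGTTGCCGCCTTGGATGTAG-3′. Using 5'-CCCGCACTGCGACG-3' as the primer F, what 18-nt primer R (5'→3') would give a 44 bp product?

5'-TCCAAGGCGGCAACGGCT-3'

The forward primer binds at positions 3–16, so a 44 bp product ends at position 3 + 44 − 1 = 46.
The reverse primer anneals to the top strand over positions 29–46, i.e. to AGCCGTTGCCGCCTTGGA.
Its sequence written 5'→3' is the reverse complement: TCCAAGGCGGCAACGGCT.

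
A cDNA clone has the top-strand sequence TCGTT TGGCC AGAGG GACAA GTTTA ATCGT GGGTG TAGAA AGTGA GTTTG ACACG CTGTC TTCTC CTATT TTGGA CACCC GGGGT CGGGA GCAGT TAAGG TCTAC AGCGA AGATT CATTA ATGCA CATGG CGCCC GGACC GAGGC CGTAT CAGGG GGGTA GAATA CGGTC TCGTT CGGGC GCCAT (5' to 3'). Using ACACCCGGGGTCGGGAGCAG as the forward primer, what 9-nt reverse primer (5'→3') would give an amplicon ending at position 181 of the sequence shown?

The forward primer binds at positions 75–94; the product's 3' end on the top strand is position 181.
The reverse primer anneals to the top strand over positions 173–181, i.e. to GTTCGGGCG.
Its sequence written 5'→3' is the reverse complement: CGCCCGAAC.

5'-CGCCCGAAC-3'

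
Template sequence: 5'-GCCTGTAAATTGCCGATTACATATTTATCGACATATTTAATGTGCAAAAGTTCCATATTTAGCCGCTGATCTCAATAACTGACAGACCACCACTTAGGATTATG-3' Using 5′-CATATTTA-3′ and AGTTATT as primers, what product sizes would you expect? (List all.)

61 bp, 49 bp, 27 bp

The forward primer CATATTTA matches the top strand at positions 20–27, 32–39, 54–61.
The reverse primer's reverse complement is AATAACT, matching at positions 74–80.
Each forward site pairs with the reverse site to give a product ending at position 80: sizes 61, 49, 27 bp.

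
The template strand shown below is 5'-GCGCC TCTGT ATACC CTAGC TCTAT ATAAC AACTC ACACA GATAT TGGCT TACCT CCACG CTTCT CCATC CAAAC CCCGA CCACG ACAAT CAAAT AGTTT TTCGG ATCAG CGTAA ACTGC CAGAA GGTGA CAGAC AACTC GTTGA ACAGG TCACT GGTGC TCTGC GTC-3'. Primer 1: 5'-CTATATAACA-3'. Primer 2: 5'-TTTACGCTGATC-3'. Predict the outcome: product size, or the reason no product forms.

Yes — a 95 bp product.

Primer 1 (CTATATAACA) matches the top strand at positions 22–31; it acts as a forward primer.
Primer 2's reverse complement is GATCAGCGTAAA, matching the top strand at positions 105–116; it acts as a reverse primer.
The 3' ends face each other across positions 22–116, giving a 95 bp product.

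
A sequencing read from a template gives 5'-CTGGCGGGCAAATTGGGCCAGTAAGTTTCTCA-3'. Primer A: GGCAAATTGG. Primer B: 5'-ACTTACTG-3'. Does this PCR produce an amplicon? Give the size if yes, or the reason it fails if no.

Primer A (GGCAAATTGG) matches the top strand at positions 7–16; it acts as a forward primer.
Primer B's reverse complement is CAGTAAGT, matching the top strand at positions 19–26; it acts as a reverse primer.
The 3' ends face each other across positions 7–26, giving a 20 bp product.

Yes — a 20 bp product.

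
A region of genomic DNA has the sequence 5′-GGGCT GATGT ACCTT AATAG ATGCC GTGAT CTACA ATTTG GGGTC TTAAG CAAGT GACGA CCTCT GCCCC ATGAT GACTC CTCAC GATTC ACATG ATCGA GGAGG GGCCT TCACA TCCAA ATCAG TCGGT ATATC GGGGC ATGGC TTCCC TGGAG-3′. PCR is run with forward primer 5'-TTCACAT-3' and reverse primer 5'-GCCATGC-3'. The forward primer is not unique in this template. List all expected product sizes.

The forward primer TTCACAT matches the top strand at positions 88–94, 110–116.
The reverse primer's reverse complement is GCATGGC, matching at positions 139–145.
Each forward site pairs with the reverse site to give a product ending at position 145: sizes 58, 36 bp.

58 bp, 36 bp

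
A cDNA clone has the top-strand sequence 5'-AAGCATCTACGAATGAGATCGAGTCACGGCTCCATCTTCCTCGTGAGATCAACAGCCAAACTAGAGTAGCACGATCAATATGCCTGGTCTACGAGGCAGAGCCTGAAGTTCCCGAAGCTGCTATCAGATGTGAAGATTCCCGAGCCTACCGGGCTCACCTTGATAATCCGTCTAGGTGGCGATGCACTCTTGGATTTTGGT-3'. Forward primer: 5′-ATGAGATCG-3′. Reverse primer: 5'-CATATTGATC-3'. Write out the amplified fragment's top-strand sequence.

5'-ATGAGATCGAGTCACGGCTCCATCTTCCTCGTGAGATCAACAGCCAAACTAGAGTAGCACGATCAATATG-3'

The forward primer matches the template at positions 13–21.
The reverse primer's reverse complement is GATCAATATG, which matches the template at positions 73–82.
The product is the template from position 13 through 82 (70 bp).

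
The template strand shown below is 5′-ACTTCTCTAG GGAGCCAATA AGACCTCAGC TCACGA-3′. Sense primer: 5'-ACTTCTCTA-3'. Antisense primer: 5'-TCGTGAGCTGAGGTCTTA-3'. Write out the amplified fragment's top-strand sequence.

The forward primer matches the template at positions 1–9.
Reverse complement of the reverse primer: TAAGACCTCAGCTCACGA. This occurs on the top strand at positions 19–36.
The product is the template from position 1 through 36 (36 bp).

5'-ACTTCTCTAGGGAGCCAATAAGACCTCAGCTCACGA-3'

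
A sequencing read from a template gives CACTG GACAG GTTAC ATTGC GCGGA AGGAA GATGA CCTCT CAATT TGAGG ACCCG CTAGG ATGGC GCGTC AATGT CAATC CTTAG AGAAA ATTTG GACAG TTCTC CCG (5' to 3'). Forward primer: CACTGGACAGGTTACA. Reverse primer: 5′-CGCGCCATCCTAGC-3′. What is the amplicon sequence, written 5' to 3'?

5'-CACTGGACAGGTTACATTGCGCGGAAGGAAGATGACCTCTCAATTTGAGGACCCGCTAGGATGGCGCG-3'

Scanning the template, CACTGGACAGGTTACA occurs at positions 1–16; this primer anneals to the bottom strand there with its 3' end pointing downstream.
The reverse primer's reverse complement is GCTAGGATGGCGCG, which matches the template at positions 55–68.
The product is the template from position 1 through 68 (68 bp).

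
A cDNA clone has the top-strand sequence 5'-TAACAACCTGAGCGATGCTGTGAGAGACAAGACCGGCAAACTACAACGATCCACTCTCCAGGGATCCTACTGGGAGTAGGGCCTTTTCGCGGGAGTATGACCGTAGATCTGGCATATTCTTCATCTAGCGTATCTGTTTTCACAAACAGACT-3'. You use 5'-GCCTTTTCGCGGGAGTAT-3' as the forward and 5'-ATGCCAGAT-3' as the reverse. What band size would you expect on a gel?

Forward primer GCCTTTTCGCGGGAGTAT is found on the top strand at positions 81–98.
Taking the reverse complement of ATGCCAGAT gives ATCTGGCAT, found at positions 107–115 on the template; the primer anneals here to the top strand with its 3' end pointing upstream.
Product length = (reverse-primer end) − (forward-primer start) + 1 = 115 − 81 + 1 = 35 bp.

35 bp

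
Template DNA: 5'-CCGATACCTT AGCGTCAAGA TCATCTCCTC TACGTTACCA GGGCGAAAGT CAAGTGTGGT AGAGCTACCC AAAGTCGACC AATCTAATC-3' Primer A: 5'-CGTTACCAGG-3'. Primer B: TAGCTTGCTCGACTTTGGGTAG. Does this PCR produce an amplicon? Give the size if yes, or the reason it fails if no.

No product — primer B has no binding site in the template.

Primer B (TAGCTTGCTCGACTTTGGGTAG) does not match the top strand, and its reverse complement CTACCCAAAGTCGAGCAAGCTA does not match either.
With no annealing site for primer B, no amplification occurs.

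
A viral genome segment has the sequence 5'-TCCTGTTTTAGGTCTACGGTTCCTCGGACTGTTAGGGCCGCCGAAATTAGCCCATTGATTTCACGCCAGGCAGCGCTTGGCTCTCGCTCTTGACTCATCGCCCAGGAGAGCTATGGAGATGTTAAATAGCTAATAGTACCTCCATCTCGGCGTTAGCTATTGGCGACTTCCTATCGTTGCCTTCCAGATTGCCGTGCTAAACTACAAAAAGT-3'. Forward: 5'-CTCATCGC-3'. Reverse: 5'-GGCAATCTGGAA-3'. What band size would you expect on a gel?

Scanning the template, CTCATCGC occurs at positions 94–101; this primer anneals to the bottom strand there with its 3' end pointing downstream.
Reverse complement of the reverse primer: TTCCAGATTGCC. This occurs on the top strand at positions 182–193.
Amplicon spans positions 94–193: 100 bp.

100 bp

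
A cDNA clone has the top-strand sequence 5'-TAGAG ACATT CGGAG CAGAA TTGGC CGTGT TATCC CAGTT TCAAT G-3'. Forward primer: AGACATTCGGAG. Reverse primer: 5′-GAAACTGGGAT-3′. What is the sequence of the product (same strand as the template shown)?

Forward primer AGACATTCGGAG is found on the top strand at positions 4–15.
The reverse primer's reverse complement is ATCCCAGTTTC, which matches the template at positions 32–42.
The product is the template from position 4 through 42 (39 bp).

5'-AGACATTCGGAGCAGAATTGGCCGTGTTATCCCAGTTTC-3'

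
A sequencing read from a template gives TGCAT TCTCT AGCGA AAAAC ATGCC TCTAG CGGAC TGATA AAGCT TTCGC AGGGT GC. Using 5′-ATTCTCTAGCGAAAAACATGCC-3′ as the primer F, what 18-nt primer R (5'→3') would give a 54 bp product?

The forward primer binds at positions 4–25, so a 54 bp product ends at position 4 + 54 − 1 = 57.
The reverse primer anneals to the top strand over positions 40–57, i.e. to AAAGCTTTCGCAGGGTGC.
Its sequence written 5'→3' is the reverse complement: GCACCCTGCGAAAGCTTT.

5'-GCACCCTGCGAAAGCTTT-3'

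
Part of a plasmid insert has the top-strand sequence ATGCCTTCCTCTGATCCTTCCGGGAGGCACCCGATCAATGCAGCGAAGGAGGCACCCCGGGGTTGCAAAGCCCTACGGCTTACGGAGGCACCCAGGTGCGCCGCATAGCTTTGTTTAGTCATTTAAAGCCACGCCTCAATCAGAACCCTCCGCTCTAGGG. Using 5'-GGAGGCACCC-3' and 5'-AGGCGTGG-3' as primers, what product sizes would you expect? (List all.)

114 bp, 89 bp, 53 bp

The forward primer GGAGGCACCC matches the top strand at positions 23–32, 48–57, 84–93.
The reverse primer's reverse complement is CCACGCCT, matching at positions 129–136.
Each forward site pairs with the reverse site to give a product ending at position 136: sizes 114, 89, 53 bp.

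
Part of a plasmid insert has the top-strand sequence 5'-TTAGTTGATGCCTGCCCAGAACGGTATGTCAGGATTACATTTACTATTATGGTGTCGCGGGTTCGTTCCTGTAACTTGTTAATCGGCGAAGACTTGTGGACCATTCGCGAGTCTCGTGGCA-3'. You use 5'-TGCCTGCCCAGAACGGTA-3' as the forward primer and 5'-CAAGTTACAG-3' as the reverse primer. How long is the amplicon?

70 bp

Forward primer TGCCTGCCCAGAACGGTA is found on the top strand at positions 9–26.
Reverse complement of the reverse primer: CTGTAACTTG. This occurs on the top strand at positions 69–78.
The product runs from position 9 to position 78, so its length is 78 − 9 + 1 = 70 bp.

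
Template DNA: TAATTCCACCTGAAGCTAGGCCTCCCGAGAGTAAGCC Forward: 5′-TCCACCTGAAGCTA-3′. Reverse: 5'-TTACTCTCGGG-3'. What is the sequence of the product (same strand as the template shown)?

Forward primer TCCACCTGAAGCTA is found on the top strand at positions 5–18.
The reverse primer's reverse complement is CCCGAGAGTAA, which matches the template at positions 24–34.
The product is the template from position 5 through 34 (30 bp).

5'-TCCACCTGAAGCTAGGCCTCCCGAGAGTAA-3'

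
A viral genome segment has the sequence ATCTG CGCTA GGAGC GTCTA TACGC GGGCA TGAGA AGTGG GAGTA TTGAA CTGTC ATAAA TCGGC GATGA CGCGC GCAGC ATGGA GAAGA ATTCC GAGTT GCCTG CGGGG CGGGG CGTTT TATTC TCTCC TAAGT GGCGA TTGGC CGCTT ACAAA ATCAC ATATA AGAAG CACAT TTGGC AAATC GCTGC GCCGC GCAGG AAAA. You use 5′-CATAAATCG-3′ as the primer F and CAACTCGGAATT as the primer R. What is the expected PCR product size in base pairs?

47 bp

Scanning the template, CATAAATCG occurs at positions 55–63; this primer anneals to the bottom strand there with its 3' end pointing downstream.
The reverse primer's reverse complement is AATTCCGAGTTG, which matches the template at positions 90–101.
Product length = (reverse-primer end) − (forward-primer start) + 1 = 101 − 55 + 1 = 47 bp.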